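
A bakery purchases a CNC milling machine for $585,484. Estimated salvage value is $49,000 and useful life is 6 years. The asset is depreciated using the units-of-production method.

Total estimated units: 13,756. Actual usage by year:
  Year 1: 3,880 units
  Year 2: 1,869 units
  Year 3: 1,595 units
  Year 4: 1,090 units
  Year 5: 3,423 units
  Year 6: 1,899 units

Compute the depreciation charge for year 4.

$42,510

Depreciable base = $585,484 − $49,000 = $536,484.
Rate = $536,484 / 13,756 units = $39 per unit.
Year 1: 3,880 × $39 = $151,320. Book value $434,164.
Year 2: 1,869 × $39 = $72,891. Book value $361,273.
Year 3: 1,595 × $39 = $62,205. Book value $299,068.
Year 4: 1,090 × $39 = $42,510. Book value $256,558.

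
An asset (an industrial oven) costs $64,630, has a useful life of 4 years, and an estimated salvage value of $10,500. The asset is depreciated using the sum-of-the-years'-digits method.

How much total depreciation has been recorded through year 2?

Depreciable base = $64,630 − $10,500 = $54,130.
Sum of the years' digits = 4+3+2+1 = 10.
Year 1: $54,130 × 4/10 = $21,652. Book value $42,978.
Year 2: $54,130 × 3/10 = $16,239. Book value $26,739.
Accumulated through year 2 = $64,630 − $26,739 = $37,891.

$37,891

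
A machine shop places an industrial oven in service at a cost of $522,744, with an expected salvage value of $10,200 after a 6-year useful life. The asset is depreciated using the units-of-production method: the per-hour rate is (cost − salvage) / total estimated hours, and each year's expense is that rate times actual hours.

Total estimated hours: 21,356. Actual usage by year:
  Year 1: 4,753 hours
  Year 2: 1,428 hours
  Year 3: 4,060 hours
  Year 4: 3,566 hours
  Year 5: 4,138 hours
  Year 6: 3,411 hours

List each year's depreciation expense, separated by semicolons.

Depreciable base = $522,744 − $10,200 = $512,544.
Rate = $512,544 / 21,356 hours = $24 per hour.
Year 1: 4,753 × $24 = $114,072. Book value $408,672.
Year 2: 1,428 × $24 = $34,272. Book value $374,400.
Year 3: 4,060 × $24 = $97,440. Book value $276,960.
Year 4: 3,566 × $24 = $85,584. Book value $191,376.
Year 5: 4,138 × $24 = $99,312. Book value $92,064.
Year 6: 3,411 × $24 = $81,864. Book value $10,200.

$114,072; $34,272; $97,440; $85,584; $99,312; $81,864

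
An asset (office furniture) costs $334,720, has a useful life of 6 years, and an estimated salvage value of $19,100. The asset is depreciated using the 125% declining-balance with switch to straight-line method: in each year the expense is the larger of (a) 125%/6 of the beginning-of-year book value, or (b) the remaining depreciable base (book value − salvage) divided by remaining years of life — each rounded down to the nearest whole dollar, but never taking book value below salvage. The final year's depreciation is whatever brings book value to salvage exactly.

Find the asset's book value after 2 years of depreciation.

$209,782

Depreciable base = $334,720 − $19,100 = $315,620.
Year 1: DB = ⌊$334,720 × 125%/6⌋ = $69,733; SL = ⌊$315,620/6⌋ = $52,603 → take DB $69,733. Book value $264,987.
Year 2: DB = ⌊$264,987 × 125%/6⌋ = $55,205; SL = ⌊$245,887/5⌋ = $49,177 → take DB $55,205. Book value $209,782.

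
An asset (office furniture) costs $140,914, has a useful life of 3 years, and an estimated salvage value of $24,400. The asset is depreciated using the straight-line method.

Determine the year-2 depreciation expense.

$38,838

Depreciable base = $140,914 − $24,400 = $116,514.
Annual expense = $116,514 / 3 = $38,838.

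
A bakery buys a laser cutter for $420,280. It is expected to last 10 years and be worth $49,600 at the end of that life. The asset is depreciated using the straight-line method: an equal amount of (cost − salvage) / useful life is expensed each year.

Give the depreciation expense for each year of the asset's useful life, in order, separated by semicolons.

Depreciable base = $420,280 − $49,600 = $370,680.
Annual expense = $370,680 / 10 = $37,068.
End of year 1: book value $383,212.
End of year 2: book value $346,144.
End of year 3: book value $309,076.
End of year 4: book value $272,008.
End of year 5: book value $234,940.
End of year 6: book value $197,872.
End of year 7: book value $160,804.
End of year 8: book value $123,736.
End of year 9: book value $86,668.
End of year 10: book value $49,600.

$37,068; $37,068; $37,068; $37,068; $37,068; $37,068; $37,068; $37,068; $37,068; $37,068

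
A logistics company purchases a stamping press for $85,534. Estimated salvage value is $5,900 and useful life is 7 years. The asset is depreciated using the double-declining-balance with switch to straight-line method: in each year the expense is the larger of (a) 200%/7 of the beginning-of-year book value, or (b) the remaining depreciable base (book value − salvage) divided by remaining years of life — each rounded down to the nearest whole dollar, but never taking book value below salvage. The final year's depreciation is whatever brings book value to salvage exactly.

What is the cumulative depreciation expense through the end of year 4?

$63,268

Depreciable base = $85,534 − $5,900 = $79,634.
Year 1: DB = ⌊$85,534 × 200%/7⌋ = $24,438; SL = ⌊$79,634/7⌋ = $11,376 → take DB $24,438. Book value $61,096.
Year 2: DB = ⌊$61,096 × 200%/7⌋ = $17,456; SL = ⌊$55,196/6⌋ = $9,199 → take DB $17,456. Book value $43,640.
Year 3: DB = ⌊$43,640 × 200%/7⌋ = $12,468; SL = ⌊$37,740/5⌋ = $7,548 → take DB $12,468. Book value $31,172.
Year 4: DB = ⌊$31,172 × 200%/7⌋ = $8,906; SL = ⌊$25,272/4⌋ = $6,318 → take DB $8,906. Book value $22,266.
Accumulated through year 4 = $85,534 − $22,266 = $63,268.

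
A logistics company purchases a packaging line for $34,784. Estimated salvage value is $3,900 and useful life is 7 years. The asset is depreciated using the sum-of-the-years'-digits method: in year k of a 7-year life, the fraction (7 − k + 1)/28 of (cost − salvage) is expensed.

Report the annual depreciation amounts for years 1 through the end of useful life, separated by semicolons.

$7,721; $6,618; $5,515; $4,412; $3,309; $2,206; $1,103

Depreciable base = $34,784 − $3,900 = $30,884.
Sum of the years' digits = 7+6+5+4+3+2+1 = 28.
Year 1: $30,884 × 7/28 = $7,721. Book value $27,063.
Year 2: $30,884 × 6/28 = $6,618. Book value $20,445.
Year 3: $30,884 × 5/28 = $5,515. Book value $14,930.
Year 4: $30,884 × 4/28 = $4,412. Book value $10,518.
Year 5: $30,884 × 3/28 = $3,309. Book value $7,209.
Year 6: $30,884 × 2/28 = $2,206. Book value $5,003.
Year 7: $30,884 × 1/28 = $1,103. Book value $3,900.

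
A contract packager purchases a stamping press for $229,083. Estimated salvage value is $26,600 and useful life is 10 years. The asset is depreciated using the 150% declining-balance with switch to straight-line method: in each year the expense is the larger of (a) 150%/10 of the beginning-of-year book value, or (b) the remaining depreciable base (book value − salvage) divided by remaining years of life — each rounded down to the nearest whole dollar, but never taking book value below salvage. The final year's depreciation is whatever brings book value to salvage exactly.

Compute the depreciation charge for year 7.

$14,950

Depreciable base = $229,083 − $26,600 = $202,483.
Year 1: DB = ⌊$229,083 × 150%/10⌋ = $34,362; SL = ⌊$202,483/10⌋ = $20,248 → take DB $34,362. Book value $194,721.
Year 2: DB = ⌊$194,721 × 150%/10⌋ = $29,208; SL = ⌊$168,121/9⌋ = $18,680 → take DB $29,208. Book value $165,513.
Year 3: DB = ⌊$165,513 × 150%/10⌋ = $24,826; SL = ⌊$138,913/8⌋ = $17,364 → take DB $24,826. Book value $140,687.
Year 4: DB = ⌊$140,687 × 150%/10⌋ = $21,103; SL = ⌊$114,087/7⌋ = $16,298 → take DB $21,103. Book value $119,584.
Year 5: DB = ⌊$119,584 × 150%/10⌋ = $17,937; SL = ⌊$92,984/6⌋ = $15,497 → take DB $17,937. Book value $101,647.
Year 6: DB = ⌊$101,647 × 150%/10⌋ = $15,247; SL = ⌊$75,047/5⌋ = $15,009 → take DB $15,247. Book value $86,400.
Year 7: DB = ⌊$86,400 × 150%/10⌋ = $12,960; SL = ⌊$59,800/4⌋ = $14,950 → take SL $14,950. Book value $71,450.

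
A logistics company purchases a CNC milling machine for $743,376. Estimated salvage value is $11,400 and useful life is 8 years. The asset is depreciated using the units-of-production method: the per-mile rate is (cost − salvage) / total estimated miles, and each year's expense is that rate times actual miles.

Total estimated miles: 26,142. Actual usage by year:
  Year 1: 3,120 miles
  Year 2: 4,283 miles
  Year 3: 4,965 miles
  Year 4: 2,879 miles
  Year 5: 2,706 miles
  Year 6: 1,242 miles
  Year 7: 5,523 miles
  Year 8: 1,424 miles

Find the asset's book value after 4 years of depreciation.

$316,460

Depreciable base = $743,376 − $11,400 = $731,976.
Rate = $731,976 / 26,142 miles = $28 per mile.
Year 1: 3,120 × $28 = $87,360. Book value $656,016.
Year 2: 4,283 × $28 = $119,924. Book value $536,092.
Year 3: 4,965 × $28 = $139,020. Book value $397,072.
Year 4: 2,879 × $28 = $80,612. Book value $316,460.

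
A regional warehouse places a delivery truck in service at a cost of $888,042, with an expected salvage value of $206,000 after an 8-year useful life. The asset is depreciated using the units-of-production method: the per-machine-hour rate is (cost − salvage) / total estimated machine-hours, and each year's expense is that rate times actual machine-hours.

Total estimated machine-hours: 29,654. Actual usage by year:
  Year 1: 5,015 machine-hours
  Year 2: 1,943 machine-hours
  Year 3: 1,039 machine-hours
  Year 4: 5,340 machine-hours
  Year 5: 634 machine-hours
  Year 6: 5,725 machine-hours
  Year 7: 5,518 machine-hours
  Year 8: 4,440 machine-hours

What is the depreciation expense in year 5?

Depreciable base = $888,042 − $206,000 = $682,042.
Rate = $682,042 / 29,654 machine-hours = $23 per machine-hour.
Year 1: 5,015 × $23 = $115,345. Book value $772,697.
Year 2: 1,943 × $23 = $44,689. Book value $728,008.
Year 3: 1,039 × $23 = $23,897. Book value $704,111.
Year 4: 5,340 × $23 = $122,820. Book value $581,291.
Year 5: 634 × $23 = $14,582. Book value $566,709.

$14,582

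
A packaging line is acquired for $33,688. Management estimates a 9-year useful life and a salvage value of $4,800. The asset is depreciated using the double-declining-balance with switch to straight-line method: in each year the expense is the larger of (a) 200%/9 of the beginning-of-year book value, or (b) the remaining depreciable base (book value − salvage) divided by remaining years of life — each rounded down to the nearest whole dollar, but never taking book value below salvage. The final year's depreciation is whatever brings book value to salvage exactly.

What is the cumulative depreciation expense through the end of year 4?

$21,358

Depreciable base = $33,688 − $4,800 = $28,888.
Year 1: DB = ⌊$33,688 × 200%/9⌋ = $7,486; SL = ⌊$28,888/9⌋ = $3,209 → take DB $7,486. Book value $26,202.
Year 2: DB = ⌊$26,202 × 200%/9⌋ = $5,822; SL = ⌊$21,402/8⌋ = $2,675 → take DB $5,822. Book value $20,380.
Year 3: DB = ⌊$20,380 × 200%/9⌋ = $4,528; SL = ⌊$15,580/7⌋ = $2,225 → take DB $4,528. Book value $15,852.
Year 4: DB = ⌊$15,852 × 200%/9⌋ = $3,522; SL = ⌊$11,052/6⌋ = $1,842 → take DB $3,522. Book value $12,330.
Accumulated through year 4 = $33,688 − $12,330 = $21,358.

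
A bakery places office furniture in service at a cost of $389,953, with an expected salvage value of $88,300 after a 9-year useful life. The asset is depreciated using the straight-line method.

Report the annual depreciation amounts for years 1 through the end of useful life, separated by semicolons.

$33,517; $33,517; $33,517; $33,517; $33,517; $33,517; $33,517; $33,517; $33,517

Depreciable base = $389,953 − $88,300 = $301,653.
Annual expense = $301,653 / 9 = $33,517.
End of year 1: book value $356,436.
End of year 2: book value $322,919.
End of year 3: book value $289,402.
End of year 4: book value $255,885.
End of year 5: book value $222,368.
End of year 6: book value $188,851.
End of year 7: book value $155,334.
End of year 8: book value $121,817.
End of year 9: book value $88,300.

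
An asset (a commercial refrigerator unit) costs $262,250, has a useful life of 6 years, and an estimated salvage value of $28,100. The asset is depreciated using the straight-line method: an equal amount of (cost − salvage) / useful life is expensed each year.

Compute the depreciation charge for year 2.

$39,025

Depreciable base = $262,250 − $28,100 = $234,150.
Annual expense = $234,150 / 6 = $39,025.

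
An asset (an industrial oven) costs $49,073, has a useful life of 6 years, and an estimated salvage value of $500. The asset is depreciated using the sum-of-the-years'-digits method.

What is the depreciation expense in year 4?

Depreciable base = $49,073 − $500 = $48,573.
Sum of the years' digits = 6+5+4+3+2+1 = 21.
Year 1: $48,573 × 6/21 = $13,878. Book value $35,195.
Year 2: $48,573 × 5/21 = $11,565. Book value $23,630.
Year 3: $48,573 × 4/21 = $9,252. Book value $14,378.
Year 4: $48,573 × 3/21 = $6,939. Book value $7,439.

$6,939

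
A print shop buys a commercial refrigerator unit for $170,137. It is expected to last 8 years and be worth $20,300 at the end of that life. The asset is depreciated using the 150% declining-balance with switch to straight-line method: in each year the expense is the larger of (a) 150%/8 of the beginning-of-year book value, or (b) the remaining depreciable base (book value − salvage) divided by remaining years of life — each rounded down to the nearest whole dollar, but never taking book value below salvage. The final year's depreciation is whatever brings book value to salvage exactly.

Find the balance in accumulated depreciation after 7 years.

Depreciable base = $170,137 − $20,300 = $149,837.
Year 1: DB = ⌊$170,137 × 150%/8⌋ = $31,900; SL = ⌊$149,837/8⌋ = $18,729 → take DB $31,900. Book value $138,237.
Year 2: DB = ⌊$138,237 × 150%/8⌋ = $25,919; SL = ⌊$117,937/7⌋ = $16,848 → take DB $25,919. Book value $112,318.
Year 3: DB = ⌊$112,318 × 150%/8⌋ = $21,059; SL = ⌊$92,018/6⌋ = $15,336 → take DB $21,059. Book value $91,259.
Year 4: DB = ⌊$91,259 × 150%/8⌋ = $17,111; SL = ⌊$70,959/5⌋ = $14,191 → take DB $17,111. Book value $74,148.
Year 5: DB = ⌊$74,148 × 150%/8⌋ = $13,902; SL = ⌊$53,848/4⌋ = $13,462 → take DB $13,902. Book value $60,246.
Year 6: DB = ⌊$60,246 × 150%/8⌋ = $11,296; SL = ⌊$39,946/3⌋ = $13,315 → take SL $13,315. Book value $46,931.
Year 7: DB = ⌊$46,931 × 150%/8⌋ = $8,799; SL = ⌊$26,631/2⌋ = $13,315 → take SL $13,315. Book value $33,616.
Accumulated through year 7 = $170,137 − $33,616 = $136,521.

$136,521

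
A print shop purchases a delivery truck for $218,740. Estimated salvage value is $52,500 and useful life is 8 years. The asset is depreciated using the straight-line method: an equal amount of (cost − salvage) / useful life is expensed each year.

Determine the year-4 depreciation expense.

$20,780

Depreciable base = $218,740 − $52,500 = $166,240.
Annual expense = $166,240 / 8 = $20,780.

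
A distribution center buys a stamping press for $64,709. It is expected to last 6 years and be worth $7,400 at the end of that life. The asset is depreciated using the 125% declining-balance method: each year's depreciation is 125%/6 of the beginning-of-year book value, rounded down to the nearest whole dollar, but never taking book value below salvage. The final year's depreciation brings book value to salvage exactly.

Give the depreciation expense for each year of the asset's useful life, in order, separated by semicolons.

$13,481; $10,672; $8,449; $6,688; $5,295; $12,724

Depreciable base = $64,709 − $7,400 = $57,309.
Year 1: ⌊$64,709 × 125%/6⌋ = $13,481. Book value $51,228.
Year 2: ⌊$51,228 × 125%/6⌋ = $10,672. Book value $40,556.
Year 3: ⌊$40,556 × 125%/6⌋ = $8,449. Book value $32,107.
Year 4: ⌊$32,107 × 125%/6⌋ = $6,688. Book value $25,419.
Year 5: ⌊$25,419 × 125%/6⌋ = $5,295. Book value $20,124.
Year 6 (final): $20,124 − $7,400 = $12,724. Book value $7,400.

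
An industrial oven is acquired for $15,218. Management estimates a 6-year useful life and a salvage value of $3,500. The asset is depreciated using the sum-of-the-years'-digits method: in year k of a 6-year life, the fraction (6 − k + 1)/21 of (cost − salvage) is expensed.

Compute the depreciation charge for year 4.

$1,674

Depreciable base = $15,218 − $3,500 = $11,718.
Sum of the years' digits = 6+5+4+3+2+1 = 21.
Year 1: $11,718 × 6/21 = $3,348. Book value $11,870.
Year 2: $11,718 × 5/21 = $2,790. Book value $9,080.
Year 3: $11,718 × 4/21 = $2,232. Book value $6,848.
Year 4: $11,718 × 3/21 = $1,674. Book value $5,174.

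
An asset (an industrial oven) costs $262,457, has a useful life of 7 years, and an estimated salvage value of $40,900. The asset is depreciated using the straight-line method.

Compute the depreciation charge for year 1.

$31,651

Depreciable base = $262,457 − $40,900 = $221,557.
Annual expense = $221,557 / 7 = $31,651.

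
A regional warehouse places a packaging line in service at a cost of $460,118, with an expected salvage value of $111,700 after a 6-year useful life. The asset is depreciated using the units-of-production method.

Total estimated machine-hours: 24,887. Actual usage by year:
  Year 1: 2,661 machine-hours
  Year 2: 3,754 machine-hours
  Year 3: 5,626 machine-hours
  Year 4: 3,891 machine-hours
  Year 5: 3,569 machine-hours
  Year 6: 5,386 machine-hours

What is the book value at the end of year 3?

Depreciable base = $460,118 − $111,700 = $348,418.
Rate = $348,418 / 24,887 machine-hours = $14 per machine-hour.
Year 1: 2,661 × $14 = $37,254. Book value $422,864.
Year 2: 3,754 × $14 = $52,556. Book value $370,308.
Year 3: 5,626 × $14 = $78,764. Book value $291,544.

$291,544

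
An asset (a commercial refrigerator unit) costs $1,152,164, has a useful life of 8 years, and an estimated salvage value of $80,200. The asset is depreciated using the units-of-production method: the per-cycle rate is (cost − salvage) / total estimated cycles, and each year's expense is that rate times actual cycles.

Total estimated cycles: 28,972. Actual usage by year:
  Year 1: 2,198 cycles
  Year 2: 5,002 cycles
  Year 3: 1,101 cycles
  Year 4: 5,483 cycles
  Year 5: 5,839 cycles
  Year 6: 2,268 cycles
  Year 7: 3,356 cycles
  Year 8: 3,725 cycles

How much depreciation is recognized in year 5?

Depreciable base = $1,152,164 − $80,200 = $1,071,964.
Rate = $1,071,964 / 28,972 cycles = $37 per cycle.
Year 1: 2,198 × $37 = $81,326. Book value $1,070,838.
Year 2: 5,002 × $37 = $185,074. Book value $885,764.
Year 3: 1,101 × $37 = $40,737. Book value $845,027.
Year 4: 5,483 × $37 = $202,871. Book value $642,156.
Year 5: 5,839 × $37 = $216,043. Book value $426,113.

$216,043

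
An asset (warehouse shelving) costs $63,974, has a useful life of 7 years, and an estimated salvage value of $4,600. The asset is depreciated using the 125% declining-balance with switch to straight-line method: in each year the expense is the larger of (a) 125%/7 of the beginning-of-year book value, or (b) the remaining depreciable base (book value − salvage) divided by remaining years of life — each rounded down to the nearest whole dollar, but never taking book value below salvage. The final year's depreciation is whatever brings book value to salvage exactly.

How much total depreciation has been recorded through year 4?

$36,233

Depreciable base = $63,974 − $4,600 = $59,374.
Year 1: DB = ⌊$63,974 × 125%/7⌋ = $11,423; SL = ⌊$59,374/7⌋ = $8,482 → take DB $11,423. Book value $52,551.
Year 2: DB = ⌊$52,551 × 125%/7⌋ = $9,384; SL = ⌊$47,951/6⌋ = $7,991 → take DB $9,384. Book value $43,167.
Year 3: DB = ⌊$43,167 × 125%/7⌋ = $7,708; SL = ⌊$38,567/5⌋ = $7,713 → take SL $7,713. Book value $35,454.
Year 4: DB = ⌊$35,454 × 125%/7⌋ = $6,331; SL = ⌊$30,854/4⌋ = $7,713 → take SL $7,713. Book value $27,741.
Accumulated through year 4 = $63,974 − $27,741 = $36,233.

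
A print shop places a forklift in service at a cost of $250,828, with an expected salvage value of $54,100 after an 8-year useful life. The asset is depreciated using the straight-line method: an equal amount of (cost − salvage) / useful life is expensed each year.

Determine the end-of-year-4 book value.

Depreciable base = $250,828 − $54,100 = $196,728.
Annual expense = $196,728 / 8 = $24,591.
End of year 1: book value $226,237.
End of year 2: book value $201,646.
End of year 3: book value $177,055.
End of year 4: book value $152,464.

$152,464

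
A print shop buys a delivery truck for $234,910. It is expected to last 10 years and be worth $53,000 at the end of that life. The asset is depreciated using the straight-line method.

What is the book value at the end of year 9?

$71,191

Depreciable base = $234,910 − $53,000 = $181,910.
Annual expense = $181,910 / 10 = $18,191.
End of year 1: book value $216,719.
End of year 2: book value $198,528.
End of year 3: book value $180,337.
End of year 4: book value $162,146.
End of year 5: book value $143,955.
End of year 6: book value $125,764.
End of year 7: book value $107,573.
End of year 8: book value $89,382.
End of year 9: book value $71,191.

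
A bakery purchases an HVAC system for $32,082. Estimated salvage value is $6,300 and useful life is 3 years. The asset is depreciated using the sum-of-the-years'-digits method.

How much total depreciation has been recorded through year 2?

$21,485

Depreciable base = $32,082 − $6,300 = $25,782.
Sum of the years' digits = 3+2+1 = 6.
Year 1: $25,782 × 3/6 = $12,891. Book value $19,191.
Year 2: $25,782 × 2/6 = $8,594. Book value $10,597.
Accumulated through year 2 = $32,082 − $10,597 = $21,485.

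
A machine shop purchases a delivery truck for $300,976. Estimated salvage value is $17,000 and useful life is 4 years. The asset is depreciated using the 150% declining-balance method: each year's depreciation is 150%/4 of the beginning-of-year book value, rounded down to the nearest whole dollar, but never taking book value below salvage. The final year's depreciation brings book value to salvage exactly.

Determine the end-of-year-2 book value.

Depreciable base = $300,976 − $17,000 = $283,976.
Year 1: ⌊$300,976 × 150%/4⌋ = $112,866. Book value $188,110.
Year 2: ⌊$188,110 × 150%/4⌋ = $70,541. Book value $117,569.

$117,569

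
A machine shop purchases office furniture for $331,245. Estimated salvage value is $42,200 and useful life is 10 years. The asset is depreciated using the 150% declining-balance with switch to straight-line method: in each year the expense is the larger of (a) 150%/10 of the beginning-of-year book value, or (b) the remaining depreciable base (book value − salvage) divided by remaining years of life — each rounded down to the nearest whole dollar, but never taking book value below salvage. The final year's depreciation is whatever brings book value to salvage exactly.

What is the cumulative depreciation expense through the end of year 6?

$206,314

Depreciable base = $331,245 − $42,200 = $289,045.
Year 1: DB = ⌊$331,245 × 150%/10⌋ = $49,686; SL = ⌊$289,045/10⌋ = $28,904 → take DB $49,686. Book value $281,559.
Year 2: DB = ⌊$281,559 × 150%/10⌋ = $42,233; SL = ⌊$239,359/9⌋ = $26,595 → take DB $42,233. Book value $239,326.
Year 3: DB = ⌊$239,326 × 150%/10⌋ = $35,898; SL = ⌊$197,126/8⌋ = $24,640 → take DB $35,898. Book value $203,428.
Year 4: DB = ⌊$203,428 × 150%/10⌋ = $30,514; SL = ⌊$161,228/7⌋ = $23,032 → take DB $30,514. Book value $172,914.
Year 5: DB = ⌊$172,914 × 150%/10⌋ = $25,937; SL = ⌊$130,714/6⌋ = $21,785 → take DB $25,937. Book value $146,977.
Year 6: DB = ⌊$146,977 × 150%/10⌋ = $22,046; SL = ⌊$104,777/5⌋ = $20,955 → take DB $22,046. Book value $124,931.
Accumulated through year 6 = $331,245 − $124,931 = $206,314.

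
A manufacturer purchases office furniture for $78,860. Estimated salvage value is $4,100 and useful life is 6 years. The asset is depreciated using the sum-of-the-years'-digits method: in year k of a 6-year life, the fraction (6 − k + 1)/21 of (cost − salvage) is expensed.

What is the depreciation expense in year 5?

$7,120

Depreciable base = $78,860 − $4,100 = $74,760.
Sum of the years' digits = 6+5+4+3+2+1 = 21.
Year 1: $74,760 × 6/21 = $21,360. Book value $57,500.
Year 2: $74,760 × 5/21 = $17,800. Book value $39,700.
Year 3: $74,760 × 4/21 = $14,240. Book value $25,460.
Year 4: $74,760 × 3/21 = $10,680. Book value $14,780.
Year 5: $74,760 × 2/21 = $7,120. Book value $7,660.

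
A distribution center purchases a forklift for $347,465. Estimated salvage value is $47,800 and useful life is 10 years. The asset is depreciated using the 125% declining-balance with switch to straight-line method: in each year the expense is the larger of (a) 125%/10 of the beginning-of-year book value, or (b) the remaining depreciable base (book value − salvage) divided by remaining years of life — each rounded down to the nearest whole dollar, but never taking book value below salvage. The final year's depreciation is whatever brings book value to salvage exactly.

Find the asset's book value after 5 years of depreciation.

$177,700

Depreciable base = $347,465 − $47,800 = $299,665.
Year 1: DB = ⌊$347,465 × 125%/10⌋ = $43,433; SL = ⌊$299,665/10⌋ = $29,966 → take DB $43,433. Book value $304,032.
Year 2: DB = ⌊$304,032 × 125%/10⌋ = $38,004; SL = ⌊$256,232/9⌋ = $28,470 → take DB $38,004. Book value $266,028.
Year 3: DB = ⌊$266,028 × 125%/10⌋ = $33,253; SL = ⌊$218,228/8⌋ = $27,278 → take DB $33,253. Book value $232,775.
Year 4: DB = ⌊$232,775 × 125%/10⌋ = $29,096; SL = ⌊$184,975/7⌋ = $26,425 → take DB $29,096. Book value $203,679.
Year 5: DB = ⌊$203,679 × 125%/10⌋ = $25,459; SL = ⌊$155,879/6⌋ = $25,979 → take SL $25,979. Book value $177,700.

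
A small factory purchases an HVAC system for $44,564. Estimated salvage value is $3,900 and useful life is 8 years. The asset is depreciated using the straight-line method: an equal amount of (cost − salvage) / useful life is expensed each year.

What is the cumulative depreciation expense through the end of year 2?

Depreciable base = $44,564 − $3,900 = $40,664.
Annual expense = $40,664 / 8 = $5,083.
End of year 1: book value $39,481.
End of year 2: book value $34,398.
Accumulated through year 2 = $44,564 − $34,398 = $10,166.

$10,166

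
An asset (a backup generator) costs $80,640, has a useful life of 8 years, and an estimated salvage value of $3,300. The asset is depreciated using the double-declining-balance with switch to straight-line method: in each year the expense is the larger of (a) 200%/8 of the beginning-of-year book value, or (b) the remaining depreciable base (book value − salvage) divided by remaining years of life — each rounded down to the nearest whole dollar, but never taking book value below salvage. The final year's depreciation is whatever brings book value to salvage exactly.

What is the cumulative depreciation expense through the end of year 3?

$46,620

Depreciable base = $80,640 − $3,300 = $77,340.
Year 1: DB = ⌊$80,640 × 200%/8⌋ = $20,160; SL = ⌊$77,340/8⌋ = $9,667 → take DB $20,160. Book value $60,480.
Year 2: DB = ⌊$60,480 × 200%/8⌋ = $15,120; SL = ⌊$57,180/7⌋ = $8,168 → take DB $15,120. Book value $45,360.
Year 3: DB = ⌊$45,360 × 200%/8⌋ = $11,340; SL = ⌊$42,060/6⌋ = $7,010 → take DB $11,340. Book value $34,020.
Accumulated through year 3 = $80,640 − $34,020 = $46,620.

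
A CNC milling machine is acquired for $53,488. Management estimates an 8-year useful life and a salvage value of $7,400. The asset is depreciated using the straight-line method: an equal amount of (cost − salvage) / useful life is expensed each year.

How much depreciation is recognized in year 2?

Depreciable base = $53,488 − $7,400 = $46,088.
Annual expense = $46,088 / 8 = $5,761.

$5,761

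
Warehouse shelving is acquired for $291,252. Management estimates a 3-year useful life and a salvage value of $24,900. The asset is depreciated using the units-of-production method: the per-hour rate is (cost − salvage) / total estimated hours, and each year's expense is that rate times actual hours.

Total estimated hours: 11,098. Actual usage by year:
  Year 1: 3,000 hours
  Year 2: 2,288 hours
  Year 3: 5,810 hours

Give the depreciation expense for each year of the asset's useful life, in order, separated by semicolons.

Depreciable base = $291,252 − $24,900 = $266,352.
Rate = $266,352 / 11,098 hours = $24 per hour.
Year 1: 3,000 × $24 = $72,000. Book value $219,252.
Year 2: 2,288 × $24 = $54,912. Book value $164,340.
Year 3: 5,810 × $24 = $139,440. Book value $24,900.

$72,000; $54,912; $139,440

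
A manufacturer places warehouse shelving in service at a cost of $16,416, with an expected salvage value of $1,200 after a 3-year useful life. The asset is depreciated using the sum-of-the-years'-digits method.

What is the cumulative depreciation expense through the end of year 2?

$12,680

Depreciable base = $16,416 − $1,200 = $15,216.
Sum of the years' digits = 3+2+1 = 6.
Year 1: $15,216 × 3/6 = $7,608. Book value $8,808.
Year 2: $15,216 × 2/6 = $5,072. Book value $3,736.
Accumulated through year 2 = $16,416 − $3,736 = $12,680.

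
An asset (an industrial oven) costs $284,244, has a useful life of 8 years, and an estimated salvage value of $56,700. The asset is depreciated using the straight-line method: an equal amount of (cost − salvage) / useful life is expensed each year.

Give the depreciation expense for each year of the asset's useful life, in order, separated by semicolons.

Depreciable base = $284,244 − $56,700 = $227,544.
Annual expense = $227,544 / 8 = $28,443.
End of year 1: book value $255,801.
End of year 2: book value $227,358.
End of year 3: book value $198,915.
End of year 4: book value $170,472.
End of year 5: book value $142,029.
End of year 6: book value $113,586.
End of year 7: book value $85,143.
End of year 8: book value $56,700.

$28,443; $28,443; $28,443; $28,443; $28,443; $28,443; $28,443; $28,443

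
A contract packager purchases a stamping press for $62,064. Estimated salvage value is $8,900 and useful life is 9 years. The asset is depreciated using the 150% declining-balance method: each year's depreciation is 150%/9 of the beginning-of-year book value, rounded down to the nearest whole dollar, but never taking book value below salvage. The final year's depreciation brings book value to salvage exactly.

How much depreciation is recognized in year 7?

$3,464

Depreciable base = $62,064 − $8,900 = $53,164.
Year 1: ⌊$62,064 × 150%/9⌋ = $10,344. Book value $51,720.
Year 2: ⌊$51,720 × 150%/9⌋ = $8,620. Book value $43,100.
Year 3: ⌊$43,100 × 150%/9⌋ = $7,183. Book value $35,917.
Year 4: ⌊$35,917 × 150%/9⌋ = $5,986. Book value $29,931.
Year 5: ⌊$29,931 × 150%/9⌋ = $4,988. Book value $24,943.
Year 6: ⌊$24,943 × 150%/9⌋ = $4,157. Book value $20,786.
Year 7: ⌊$20,786 × 150%/9⌋ = $3,464. Book value $17,322.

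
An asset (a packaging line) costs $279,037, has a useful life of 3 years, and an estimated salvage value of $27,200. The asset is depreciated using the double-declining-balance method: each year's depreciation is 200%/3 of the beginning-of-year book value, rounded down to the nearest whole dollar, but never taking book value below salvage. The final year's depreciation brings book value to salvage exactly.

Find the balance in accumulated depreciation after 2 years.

Depreciable base = $279,037 − $27,200 = $251,837.
Year 1: ⌊$279,037 × 200%/3⌋ = $186,024. Book value $93,013.
Year 2: ⌊$93,013 × 200%/3⌋ = $62,008. Book value $31,005.
Accumulated through year 2 = $279,037 − $31,005 = $248,032.

$248,032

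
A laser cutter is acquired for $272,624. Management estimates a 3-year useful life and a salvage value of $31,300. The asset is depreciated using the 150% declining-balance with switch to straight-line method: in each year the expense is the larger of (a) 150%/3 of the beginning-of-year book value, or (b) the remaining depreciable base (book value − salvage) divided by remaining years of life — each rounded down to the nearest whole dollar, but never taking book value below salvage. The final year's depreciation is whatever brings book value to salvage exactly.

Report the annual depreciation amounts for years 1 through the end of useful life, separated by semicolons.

$136,312; $68,156; $36,856

Depreciable base = $272,624 − $31,300 = $241,324.
Year 1: DB = ⌊$272,624 × 150%/3⌋ = $136,312; SL = ⌊$241,324/3⌋ = $80,441 → take DB $136,312. Book value $136,312.
Year 2: DB = ⌊$136,312 × 150%/3⌋ = $68,156; SL = ⌊$105,012/2⌋ = $52,506 → take DB $68,156. Book value $68,156.
Year 3 (final): $68,156 − $31,300 = $36,856. Book value $31,300.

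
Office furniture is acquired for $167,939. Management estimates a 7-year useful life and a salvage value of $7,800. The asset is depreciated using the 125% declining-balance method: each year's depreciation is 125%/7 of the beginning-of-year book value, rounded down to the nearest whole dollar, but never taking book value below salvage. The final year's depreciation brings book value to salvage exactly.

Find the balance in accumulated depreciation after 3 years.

$74,857

Depreciable base = $167,939 − $7,800 = $160,139.
Year 1: ⌊$167,939 × 125%/7⌋ = $29,989. Book value $137,950.
Year 2: ⌊$137,950 × 125%/7⌋ = $24,633. Book value $113,317.
Year 3: ⌊$113,317 × 125%/7⌋ = $20,235. Book value $93,082.
Accumulated through year 3 = $167,939 − $93,082 = $74,857.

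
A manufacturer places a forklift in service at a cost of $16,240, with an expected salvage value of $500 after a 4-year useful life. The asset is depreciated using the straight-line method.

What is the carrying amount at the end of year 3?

$4,435

Depreciable base = $16,240 − $500 = $15,740.
Annual expense = $15,740 / 4 = $3,935.
End of year 1: book value $12,305.
End of year 2: book value $8,370.
End of year 3: book value $4,435.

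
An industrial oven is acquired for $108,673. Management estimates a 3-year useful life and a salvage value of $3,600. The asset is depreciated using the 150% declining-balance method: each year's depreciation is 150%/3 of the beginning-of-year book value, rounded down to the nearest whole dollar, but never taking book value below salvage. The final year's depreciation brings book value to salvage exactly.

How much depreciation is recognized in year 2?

Depreciable base = $108,673 − $3,600 = $105,073.
Year 1: ⌊$108,673 × 150%/3⌋ = $54,336. Book value $54,337.
Year 2: ⌊$54,337 × 150%/3⌋ = $27,168. Book value $27,169.

$27,168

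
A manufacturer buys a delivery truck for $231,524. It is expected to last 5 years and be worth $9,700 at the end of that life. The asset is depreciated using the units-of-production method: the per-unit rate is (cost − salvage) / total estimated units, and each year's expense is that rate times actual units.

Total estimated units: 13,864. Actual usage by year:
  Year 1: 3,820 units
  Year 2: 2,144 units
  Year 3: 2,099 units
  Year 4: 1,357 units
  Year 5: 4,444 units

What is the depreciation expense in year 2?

$34,304

Depreciable base = $231,524 − $9,700 = $221,824.
Rate = $221,824 / 13,864 units = $16 per unit.
Year 1: 3,820 × $16 = $61,120. Book value $170,404.
Year 2: 2,144 × $16 = $34,304. Book value $136,100.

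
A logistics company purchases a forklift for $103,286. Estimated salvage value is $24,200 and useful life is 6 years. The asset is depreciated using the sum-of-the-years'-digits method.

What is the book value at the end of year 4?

Depreciable base = $103,286 − $24,200 = $79,086.
Sum of the years' digits = 6+5+4+3+2+1 = 21.
Year 1: $79,086 × 6/21 = $22,596. Book value $80,690.
Year 2: $79,086 × 5/21 = $18,830. Book value $61,860.
Year 3: $79,086 × 4/21 = $15,064. Book value $46,796.
Year 4: $79,086 × 3/21 = $11,298. Book value $35,498.

$35,498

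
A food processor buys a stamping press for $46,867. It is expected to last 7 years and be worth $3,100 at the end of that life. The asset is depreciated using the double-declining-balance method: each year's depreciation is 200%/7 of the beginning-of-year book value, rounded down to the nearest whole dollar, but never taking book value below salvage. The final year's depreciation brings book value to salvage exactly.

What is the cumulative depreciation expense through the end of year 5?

$38,152

Depreciable base = $46,867 − $3,100 = $43,767.
Year 1: ⌊$46,867 × 200%/7⌋ = $13,390. Book value $33,477.
Year 2: ⌊$33,477 × 200%/7⌋ = $9,564. Book value $23,913.
Year 3: ⌊$23,913 × 200%/7⌋ = $6,832. Book value $17,081.
Year 4: ⌊$17,081 × 200%/7⌋ = $4,880. Book value $12,201.
Year 5: ⌊$12,201 × 200%/7⌋ = $3,486. Book value $8,715.
Accumulated through year 5 = $46,867 − $8,715 = $38,152.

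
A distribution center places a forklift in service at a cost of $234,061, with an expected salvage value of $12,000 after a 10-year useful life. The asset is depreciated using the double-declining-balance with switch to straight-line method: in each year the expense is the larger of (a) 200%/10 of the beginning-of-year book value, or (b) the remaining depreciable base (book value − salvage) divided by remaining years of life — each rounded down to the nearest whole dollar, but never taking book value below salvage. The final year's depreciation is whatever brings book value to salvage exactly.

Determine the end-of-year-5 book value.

$76,698

Depreciable base = $234,061 − $12,000 = $222,061.
Year 1: DB = ⌊$234,061 × 200%/10⌋ = $46,812; SL = ⌊$222,061/10⌋ = $22,206 → take DB $46,812. Book value $187,249.
Year 2: DB = ⌊$187,249 × 200%/10⌋ = $37,449; SL = ⌊$175,249/9⌋ = $19,472 → take DB $37,449. Book value $149,800.
Year 3: DB = ⌊$149,800 × 200%/10⌋ = $29,960; SL = ⌊$137,800/8⌋ = $17,225 → take DB $29,960. Book value $119,840.
Year 4: DB = ⌊$119,840 × 200%/10⌋ = $23,968; SL = ⌊$107,840/7⌋ = $15,405 → take DB $23,968. Book value $95,872.
Year 5: DB = ⌊$95,872 × 200%/10⌋ = $19,174; SL = ⌊$83,872/6⌋ = $13,978 → take DB $19,174. Book value $76,698.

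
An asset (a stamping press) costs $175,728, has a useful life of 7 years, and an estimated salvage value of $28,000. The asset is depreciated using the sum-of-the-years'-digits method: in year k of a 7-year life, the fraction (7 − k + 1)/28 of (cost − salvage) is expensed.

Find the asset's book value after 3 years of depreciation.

$80,760

Depreciable base = $175,728 − $28,000 = $147,728.
Sum of the years' digits = 7+6+5+4+3+2+1 = 28.
Year 1: $147,728 × 7/28 = $36,932. Book value $138,796.
Year 2: $147,728 × 6/28 = $31,656. Book value $107,140.
Year 3: $147,728 × 5/28 = $26,380. Book value $80,760.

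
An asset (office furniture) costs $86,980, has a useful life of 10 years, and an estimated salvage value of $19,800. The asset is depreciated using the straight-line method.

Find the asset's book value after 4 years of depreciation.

$60,108

Depreciable base = $86,980 − $19,800 = $67,180.
Annual expense = $67,180 / 10 = $6,718.
End of year 1: book value $80,262.
End of year 2: book value $73,544.
End of year 3: book value $66,826.
End of year 4: book value $60,108.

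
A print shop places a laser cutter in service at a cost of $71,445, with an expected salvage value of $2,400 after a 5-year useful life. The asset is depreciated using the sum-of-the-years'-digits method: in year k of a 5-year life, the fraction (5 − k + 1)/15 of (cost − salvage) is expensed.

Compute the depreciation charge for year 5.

Depreciable base = $71,445 − $2,400 = $69,045.
Sum of the years' digits = 5+4+3+2+1 = 15.
Year 1: $69,045 × 5/15 = $23,015. Book value $48,430.
Year 2: $69,045 × 4/15 = $18,412. Book value $30,018.
Year 3: $69,045 × 3/15 = $13,809. Book value $16,209.
Year 4: $69,045 × 2/15 = $9,206. Book value $7,003.
Year 5: $69,045 × 1/15 = $4,603. Book value $2,400.

$4,603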